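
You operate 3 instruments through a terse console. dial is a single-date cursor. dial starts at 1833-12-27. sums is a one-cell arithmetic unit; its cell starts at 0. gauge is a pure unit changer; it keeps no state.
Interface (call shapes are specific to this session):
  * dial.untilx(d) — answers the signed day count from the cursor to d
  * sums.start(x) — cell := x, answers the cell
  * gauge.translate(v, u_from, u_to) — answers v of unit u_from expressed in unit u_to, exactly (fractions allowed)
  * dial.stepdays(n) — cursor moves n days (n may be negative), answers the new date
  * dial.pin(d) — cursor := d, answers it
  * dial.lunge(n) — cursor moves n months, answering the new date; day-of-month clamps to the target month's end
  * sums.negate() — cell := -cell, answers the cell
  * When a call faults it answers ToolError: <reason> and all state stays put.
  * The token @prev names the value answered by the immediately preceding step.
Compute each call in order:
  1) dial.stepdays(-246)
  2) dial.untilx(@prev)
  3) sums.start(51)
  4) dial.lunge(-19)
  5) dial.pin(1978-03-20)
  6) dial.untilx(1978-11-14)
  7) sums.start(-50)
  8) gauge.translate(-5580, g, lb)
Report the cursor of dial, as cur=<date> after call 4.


Next I call stepdays(n→-246), giving 1833-04-25.
I try untilx(d→@prev), → 0.
Next I call start(x→51), — result: 51.
Now I run lunge(n→-19), and see 1831-09-25.
Next I call pin(d→1978-03-20), yielding 1978-03-20.
Calling untilx(d→1978-11-14), which returns 239.
I invoke start(x→-50), and get -50.
Now I run translate(v→-5580, u_from→g, u_to→lb), and see -558000000/45359237.

Answer: cur=1831-09-25


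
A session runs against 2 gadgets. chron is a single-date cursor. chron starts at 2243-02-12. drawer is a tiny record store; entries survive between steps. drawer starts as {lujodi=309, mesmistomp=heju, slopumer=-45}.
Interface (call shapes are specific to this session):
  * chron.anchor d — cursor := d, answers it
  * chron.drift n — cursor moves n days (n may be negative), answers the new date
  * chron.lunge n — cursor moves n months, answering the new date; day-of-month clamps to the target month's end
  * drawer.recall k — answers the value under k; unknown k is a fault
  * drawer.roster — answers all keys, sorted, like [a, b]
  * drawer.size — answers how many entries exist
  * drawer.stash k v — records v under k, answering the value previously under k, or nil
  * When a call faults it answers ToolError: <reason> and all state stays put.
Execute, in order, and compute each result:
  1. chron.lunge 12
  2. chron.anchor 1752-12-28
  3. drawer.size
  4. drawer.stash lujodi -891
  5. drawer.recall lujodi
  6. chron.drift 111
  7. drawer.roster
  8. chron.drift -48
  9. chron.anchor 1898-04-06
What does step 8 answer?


Answer: 1753-03-01

Derivation:
// chron.lunge(12) == 2244-02-12
// chron.anchor(1752-12-28) == 1752-12-28
// drawer.size() == 3
// drawer.stash(lujodi, -891) == 309
// drawer.recall(lujodi) == -891
// chron.drift(111) == 1753-04-18
// drawer.roster() == [lujodi, mesmistomp, slopumer]
// chron.drift(-48) == 1753-03-01
// chron.anchor(1898-04-06) == 1898-04-06


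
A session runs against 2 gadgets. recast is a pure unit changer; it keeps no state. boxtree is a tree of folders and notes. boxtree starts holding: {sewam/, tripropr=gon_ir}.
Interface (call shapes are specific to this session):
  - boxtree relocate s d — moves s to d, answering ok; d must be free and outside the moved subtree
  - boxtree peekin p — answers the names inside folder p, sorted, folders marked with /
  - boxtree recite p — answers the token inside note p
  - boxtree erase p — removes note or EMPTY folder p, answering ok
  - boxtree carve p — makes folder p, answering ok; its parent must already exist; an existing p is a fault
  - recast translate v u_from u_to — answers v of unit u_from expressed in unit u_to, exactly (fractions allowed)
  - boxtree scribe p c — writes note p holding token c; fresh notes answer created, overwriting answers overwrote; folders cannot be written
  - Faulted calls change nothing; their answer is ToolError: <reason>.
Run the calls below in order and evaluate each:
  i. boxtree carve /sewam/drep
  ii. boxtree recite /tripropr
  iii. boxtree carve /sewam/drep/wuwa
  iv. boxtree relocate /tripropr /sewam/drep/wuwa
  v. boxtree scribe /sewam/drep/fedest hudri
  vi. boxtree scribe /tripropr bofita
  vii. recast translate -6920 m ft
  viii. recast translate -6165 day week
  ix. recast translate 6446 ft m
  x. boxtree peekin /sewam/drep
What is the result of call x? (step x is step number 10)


Answer: [fedest, wuwa/]

Derivation:
>>> boxtree carve p→/sewam/drep
[out] ok
>>> boxtree recite p→/tripropr
[out] gon_ir
>>> boxtree carve p→/sewam/drep/wuwa
[out] ok
>>> boxtree relocate s→/tripropr d→/sewam/drep/wuwa
[out] ToolError: exists
>>> boxtree scribe p→/sewam/drep/fedest c→hudri
[out] created
>>> boxtree scribe p→/tripropr c→bofita
[out] overwrote
>>> recast translate v→-6920 u_from→m u_to→ft
[out] -8650000/381
>>> recast translate v→-6165 u_from→day u_to→week
[out] -6165/7
>>> recast translate v→6446 u_from→ft u_to→m
[out] 1227963/625
>>> boxtree peekin p→/sewam/drep
[out] [fedest, wuwa/]


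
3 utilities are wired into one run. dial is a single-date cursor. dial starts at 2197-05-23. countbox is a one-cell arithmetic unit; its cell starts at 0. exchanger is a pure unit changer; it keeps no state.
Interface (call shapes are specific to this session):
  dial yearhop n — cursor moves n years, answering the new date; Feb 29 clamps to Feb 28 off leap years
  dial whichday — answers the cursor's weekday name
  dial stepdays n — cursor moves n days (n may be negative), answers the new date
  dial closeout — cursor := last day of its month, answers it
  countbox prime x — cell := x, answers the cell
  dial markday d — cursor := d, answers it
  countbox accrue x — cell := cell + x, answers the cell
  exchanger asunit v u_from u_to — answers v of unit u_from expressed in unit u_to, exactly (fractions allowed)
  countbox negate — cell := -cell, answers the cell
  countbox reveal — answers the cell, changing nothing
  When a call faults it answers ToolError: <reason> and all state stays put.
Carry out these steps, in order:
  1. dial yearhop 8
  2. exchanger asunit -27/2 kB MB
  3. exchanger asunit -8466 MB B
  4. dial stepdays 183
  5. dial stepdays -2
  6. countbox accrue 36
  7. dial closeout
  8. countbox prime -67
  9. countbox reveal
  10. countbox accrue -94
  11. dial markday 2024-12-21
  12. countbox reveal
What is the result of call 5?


Answer: 2205-11-20

Derivation:
>> dial yearhop(8)
<< 2205-05-23
>> exchanger asunit(-27/2, kB, MB)
<< -27/2000
>> exchanger asunit(-8466, MB, B)
<< -8466000000
>> dial stepdays(183)
<< 2205-11-22
>> dial stepdays(-2)
<< 2205-11-20
>> countbox accrue(36)
<< 36
>> dial closeout()
<< 2205-11-30
>> countbox prime(-67)
<< -67
>> countbox reveal()
<< -67
>> countbox accrue(-94)
<< -161
>> dial markday(2024-12-21)
<< 2024-12-21
>> countbox reveal()
<< -161


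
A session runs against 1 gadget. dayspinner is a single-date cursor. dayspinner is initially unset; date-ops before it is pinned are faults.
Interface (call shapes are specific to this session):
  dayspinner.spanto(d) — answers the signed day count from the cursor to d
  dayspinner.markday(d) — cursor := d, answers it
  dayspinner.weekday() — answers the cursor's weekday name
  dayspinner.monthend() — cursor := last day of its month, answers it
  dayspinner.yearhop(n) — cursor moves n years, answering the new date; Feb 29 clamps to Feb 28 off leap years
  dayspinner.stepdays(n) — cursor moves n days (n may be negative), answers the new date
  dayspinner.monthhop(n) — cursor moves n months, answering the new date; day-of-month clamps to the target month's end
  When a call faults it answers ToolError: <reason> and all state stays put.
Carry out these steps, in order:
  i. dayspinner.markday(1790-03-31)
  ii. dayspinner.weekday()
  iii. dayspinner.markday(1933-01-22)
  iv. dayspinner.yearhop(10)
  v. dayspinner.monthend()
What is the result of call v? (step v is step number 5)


Answer: 1943-01-31

Derivation:
I invoke dayspinner.markday using d='1790-03-31', and observe 1790-03-31.
Now I run dayspinner.weekday, and observe Wednesday.
Using dayspinner.markday using d='1933-01-22', → 1933-01-22.
I run dayspinner.yearhop using n='10', — result: 1943-01-22.
Calling dayspinner.monthend(): 1943-01-31.


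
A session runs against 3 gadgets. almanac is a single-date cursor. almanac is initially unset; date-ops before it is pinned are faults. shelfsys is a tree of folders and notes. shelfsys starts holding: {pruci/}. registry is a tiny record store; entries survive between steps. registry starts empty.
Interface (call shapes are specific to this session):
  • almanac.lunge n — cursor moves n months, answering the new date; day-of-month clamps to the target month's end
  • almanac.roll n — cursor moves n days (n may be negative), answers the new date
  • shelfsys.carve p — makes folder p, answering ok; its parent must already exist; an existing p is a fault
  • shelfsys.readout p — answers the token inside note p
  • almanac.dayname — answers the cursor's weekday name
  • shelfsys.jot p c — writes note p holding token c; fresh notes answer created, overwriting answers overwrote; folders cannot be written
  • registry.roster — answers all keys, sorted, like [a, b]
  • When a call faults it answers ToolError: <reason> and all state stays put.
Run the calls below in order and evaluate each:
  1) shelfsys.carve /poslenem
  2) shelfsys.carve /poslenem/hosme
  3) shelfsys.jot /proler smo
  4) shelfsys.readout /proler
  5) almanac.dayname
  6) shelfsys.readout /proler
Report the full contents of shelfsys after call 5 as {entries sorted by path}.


Answer: {poslenem/, poslenem/hosme/, proler=smo, pruci/}

Derivation:
>> carve(/poslenem)
<< ok
>> carve(/poslenem/hosme)
<< ok
>> jot(/proler, smo)
<< created
>> readout(/proler)
<< smo
>> dayname()
<< ToolError: no date set
>> readout(/proler)
<< smo


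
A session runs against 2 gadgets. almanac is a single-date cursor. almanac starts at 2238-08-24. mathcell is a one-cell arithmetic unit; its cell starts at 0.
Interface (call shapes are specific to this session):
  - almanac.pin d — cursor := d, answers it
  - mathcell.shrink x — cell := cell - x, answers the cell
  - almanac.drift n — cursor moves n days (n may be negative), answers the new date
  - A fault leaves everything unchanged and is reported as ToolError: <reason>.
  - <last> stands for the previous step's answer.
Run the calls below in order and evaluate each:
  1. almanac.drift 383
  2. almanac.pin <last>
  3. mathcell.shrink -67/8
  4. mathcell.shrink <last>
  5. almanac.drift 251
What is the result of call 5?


Answer: 2240-05-19

Derivation:
-- almanac.drift(383) ~> 2239-09-11
-- almanac.pin(<last>) ~> 2239-09-11
-- mathcell.shrink(-67/8) ~> 67/8
-- mathcell.shrink(<last>) ~> 0
-- almanac.drift(251) ~> 2240-05-19


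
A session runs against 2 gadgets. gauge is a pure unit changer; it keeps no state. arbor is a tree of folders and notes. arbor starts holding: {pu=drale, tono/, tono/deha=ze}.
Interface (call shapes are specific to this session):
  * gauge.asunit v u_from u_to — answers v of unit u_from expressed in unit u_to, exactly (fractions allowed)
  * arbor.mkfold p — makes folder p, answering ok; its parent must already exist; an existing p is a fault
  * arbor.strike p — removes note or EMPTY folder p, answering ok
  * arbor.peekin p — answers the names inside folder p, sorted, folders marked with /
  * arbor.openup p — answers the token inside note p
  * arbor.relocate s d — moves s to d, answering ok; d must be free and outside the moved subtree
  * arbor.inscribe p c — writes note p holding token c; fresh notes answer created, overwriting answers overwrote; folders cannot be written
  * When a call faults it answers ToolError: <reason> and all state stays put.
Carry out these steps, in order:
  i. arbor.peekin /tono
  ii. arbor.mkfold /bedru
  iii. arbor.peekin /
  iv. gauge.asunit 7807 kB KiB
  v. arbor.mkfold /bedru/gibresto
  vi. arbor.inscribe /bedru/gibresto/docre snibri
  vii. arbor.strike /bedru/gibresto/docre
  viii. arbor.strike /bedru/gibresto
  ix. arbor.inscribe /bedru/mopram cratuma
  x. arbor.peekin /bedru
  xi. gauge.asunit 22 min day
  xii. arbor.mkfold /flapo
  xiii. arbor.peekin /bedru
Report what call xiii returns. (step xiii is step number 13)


Answer: [mopram]

Derivation:
-- 1. arbor.peekin(p='/tono') : [deha]
-- 2. arbor.mkfold(p='/bedru') : ok
-- 3. arbor.peekin(p='/') : [bedru/, pu, tono/]
-- 4. gauge.asunit(v='7807', u_from='kB', u_to='KiB') : 975875/128
-- 5. arbor.mkfold(p='/bedru/gibresto') : ok
-- 6. arbor.inscribe(p='/bedru/gibresto/docre', c='snibri') : created
-- 7. arbor.strike(p='/bedru/gibresto/docre') : ok
-- 8. arbor.strike(p='/bedru/gibresto') : ok
-- 9. arbor.inscribe(p='/bedru/mopram', c='cratuma') : created
-- 10. arbor.peekin(p='/bedru') : [mopram]
-- 11. gauge.asunit(v='22', u_from='min', u_to='day') : 11/720
-- 12. arbor.mkfold(p='/flapo') : ok
-- 13. arbor.peekin(p='/bedru') : [mopram]


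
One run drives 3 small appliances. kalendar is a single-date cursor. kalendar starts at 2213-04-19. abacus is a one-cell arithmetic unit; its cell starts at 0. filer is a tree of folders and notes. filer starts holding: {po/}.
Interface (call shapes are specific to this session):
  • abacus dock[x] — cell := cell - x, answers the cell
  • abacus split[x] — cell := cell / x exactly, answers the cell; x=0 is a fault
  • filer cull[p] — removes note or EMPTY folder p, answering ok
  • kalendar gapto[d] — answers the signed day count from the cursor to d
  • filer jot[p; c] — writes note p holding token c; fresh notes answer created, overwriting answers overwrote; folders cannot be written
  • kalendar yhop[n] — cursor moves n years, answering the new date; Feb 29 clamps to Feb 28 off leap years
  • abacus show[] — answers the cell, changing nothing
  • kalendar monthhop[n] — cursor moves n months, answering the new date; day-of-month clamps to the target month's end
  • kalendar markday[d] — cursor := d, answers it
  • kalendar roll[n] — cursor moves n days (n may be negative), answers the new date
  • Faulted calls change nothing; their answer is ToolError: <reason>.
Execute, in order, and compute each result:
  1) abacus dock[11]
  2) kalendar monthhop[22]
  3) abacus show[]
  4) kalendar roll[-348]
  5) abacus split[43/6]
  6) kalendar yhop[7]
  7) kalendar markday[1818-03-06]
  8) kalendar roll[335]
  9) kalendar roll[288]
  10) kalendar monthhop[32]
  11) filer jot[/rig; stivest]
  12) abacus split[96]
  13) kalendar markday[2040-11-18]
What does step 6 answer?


Answer: 2221-03-08

Derivation:
Calling abacus dock(x: 11), and observe -11.
I use kalendar monthhop(n: 22), — result: 2215-02-19.
Then abacus show(), — result: -11.
I use kalendar roll(n: -348), yielding 2214-03-08.
Using abacus split(x: 43/6), which returns -66/43.
Calling kalendar yhop(n: 7), and observe 2221-03-08.
Then kalendar markday(d: 1818-03-06), — result: 1818-03-06.
I call kalendar roll(n: 335), giving 1819-02-04.
I call kalendar roll(n: 288), and see 1819-11-19.
Next I call kalendar monthhop(n: 32), which returns 1822-07-19.
Invoking filer jot(p: /rig, c: stivest), giving created.
Now I run abacus split(x: 96), yielding -11/688.
Next I call kalendar markday(d: 2040-11-18), giving 2040-11-18.


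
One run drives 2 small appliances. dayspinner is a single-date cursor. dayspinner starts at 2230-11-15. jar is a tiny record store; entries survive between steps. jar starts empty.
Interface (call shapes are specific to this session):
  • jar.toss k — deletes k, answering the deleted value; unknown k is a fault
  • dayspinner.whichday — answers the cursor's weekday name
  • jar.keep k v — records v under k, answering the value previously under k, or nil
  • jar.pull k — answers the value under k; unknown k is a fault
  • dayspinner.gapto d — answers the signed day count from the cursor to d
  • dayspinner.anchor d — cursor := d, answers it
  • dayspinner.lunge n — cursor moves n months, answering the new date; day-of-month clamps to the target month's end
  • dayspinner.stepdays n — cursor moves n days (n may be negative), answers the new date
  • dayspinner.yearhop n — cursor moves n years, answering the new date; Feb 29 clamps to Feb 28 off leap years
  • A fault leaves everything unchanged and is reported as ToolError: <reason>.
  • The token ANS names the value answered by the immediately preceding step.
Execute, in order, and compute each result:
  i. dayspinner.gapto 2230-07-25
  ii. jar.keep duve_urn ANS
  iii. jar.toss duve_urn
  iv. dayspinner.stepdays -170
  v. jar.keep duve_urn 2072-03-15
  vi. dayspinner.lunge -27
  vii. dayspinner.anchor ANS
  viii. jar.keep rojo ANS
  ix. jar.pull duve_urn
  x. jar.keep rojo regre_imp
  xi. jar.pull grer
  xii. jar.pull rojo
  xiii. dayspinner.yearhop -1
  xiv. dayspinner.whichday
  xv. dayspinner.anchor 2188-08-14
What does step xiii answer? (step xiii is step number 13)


Answer: 2227-02-28

Derivation:
>>> gapto d='2230-07-25'
  -113
>>> keep k='duve_urn' v='ANS'
  nil
>>> toss k='duve_urn'
  -113
>>> stepdays n='-170'
  2230-05-29
>>> keep k='duve_urn' v='2072-03-15'
  nil
>>> lunge n='-27'
  2228-02-29
>>> anchor d='ANS'
  2228-02-29
>>> keep k='rojo' v='ANS'
  nil
>>> pull k='duve_urn'
  2072-03-15
>>> keep k='rojo' v='regre_imp'
  2228-02-29
>>> pull k='grer'
  ToolError: no such key grer
>>> pull k='rojo'
  regre_imp
>>> yearhop n='-1'
  2227-02-28
>>> whichday
  Wednesday
>>> anchor d='2188-08-14'
  2188-08-14


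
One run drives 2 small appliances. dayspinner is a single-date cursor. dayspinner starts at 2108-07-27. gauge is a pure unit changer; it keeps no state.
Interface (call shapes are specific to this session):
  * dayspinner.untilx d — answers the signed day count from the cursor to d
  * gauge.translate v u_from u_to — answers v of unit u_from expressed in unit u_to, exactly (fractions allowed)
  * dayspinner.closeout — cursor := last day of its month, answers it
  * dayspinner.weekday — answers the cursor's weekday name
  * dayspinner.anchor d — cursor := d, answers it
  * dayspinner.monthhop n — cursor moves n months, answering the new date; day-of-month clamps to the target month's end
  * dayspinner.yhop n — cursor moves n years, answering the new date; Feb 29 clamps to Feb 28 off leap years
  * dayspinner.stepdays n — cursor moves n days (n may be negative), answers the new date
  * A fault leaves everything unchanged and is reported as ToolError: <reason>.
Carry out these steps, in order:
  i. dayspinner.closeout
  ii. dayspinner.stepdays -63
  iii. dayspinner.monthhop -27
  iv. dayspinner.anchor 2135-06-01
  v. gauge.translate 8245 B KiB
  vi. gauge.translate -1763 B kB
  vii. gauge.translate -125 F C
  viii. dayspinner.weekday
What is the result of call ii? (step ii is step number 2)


Answer: 2108-05-29

Derivation:
-> dayspinner.closeout()
<- 2108-07-31
-> dayspinner.stepdays(n='-63')
<- 2108-05-29
-> dayspinner.monthhop(n='-27')
<- 2106-02-28
-> dayspinner.anchor(d='2135-06-01')
<- 2135-06-01
-> gauge.translate(v='8245', u_from='B', u_to='KiB')
<- 8245/1024
-> gauge.translate(v='-1763', u_from='B', u_to='kB')
<- -1763/1000
-> gauge.translate(v='-125', u_from='F', u_to='C')
<- -785/9
-> dayspinner.weekday()
<- Wednesday


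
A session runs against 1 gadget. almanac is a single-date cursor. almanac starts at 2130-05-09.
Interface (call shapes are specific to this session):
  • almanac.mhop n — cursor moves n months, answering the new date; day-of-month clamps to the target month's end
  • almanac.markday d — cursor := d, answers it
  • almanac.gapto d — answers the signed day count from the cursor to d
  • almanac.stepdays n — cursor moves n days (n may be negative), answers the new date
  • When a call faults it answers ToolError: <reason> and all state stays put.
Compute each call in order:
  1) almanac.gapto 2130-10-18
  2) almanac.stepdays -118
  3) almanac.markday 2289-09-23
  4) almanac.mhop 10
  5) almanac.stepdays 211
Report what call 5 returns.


→ almanac.gapto(d→2130-10-18)
← 162
→ almanac.stepdays(n→-118)
← 2130-01-11
→ almanac.markday(d→2289-09-23)
← 2289-09-23
→ almanac.mhop(n→10)
← 2290-07-23
→ almanac.stepdays(n→211)
← 2291-02-19

Answer: 2291-02-19


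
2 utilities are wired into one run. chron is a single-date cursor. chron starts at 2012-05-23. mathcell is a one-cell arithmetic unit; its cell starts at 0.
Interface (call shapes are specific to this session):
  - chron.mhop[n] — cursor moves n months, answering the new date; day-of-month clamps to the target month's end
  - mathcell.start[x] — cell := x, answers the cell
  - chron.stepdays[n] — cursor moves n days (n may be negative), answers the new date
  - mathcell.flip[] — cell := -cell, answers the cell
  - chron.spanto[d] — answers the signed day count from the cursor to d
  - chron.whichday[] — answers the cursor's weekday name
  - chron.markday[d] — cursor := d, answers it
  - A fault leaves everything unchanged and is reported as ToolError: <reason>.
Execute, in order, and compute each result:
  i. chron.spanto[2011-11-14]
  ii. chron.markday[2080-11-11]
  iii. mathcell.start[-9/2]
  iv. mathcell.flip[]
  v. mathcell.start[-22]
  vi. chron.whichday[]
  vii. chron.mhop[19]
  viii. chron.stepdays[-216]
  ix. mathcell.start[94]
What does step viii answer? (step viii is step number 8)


Act: chron.spanto[d=2011-11-14]
Obs: -191
Act: chron.markday[d=2080-11-11]
Obs: 2080-11-11
Act: mathcell.start[x=-9/2]
Obs: -9/2
Act: mathcell.flip[]
Obs: 9/2
Act: mathcell.start[x=-22]
Obs: -22
Act: chron.whichday[]
Obs: Monday
Act: chron.mhop[n=19]
Obs: 2082-06-11
Act: chron.stepdays[n=-216]
Obs: 2081-11-07
Act: mathcell.start[x=94]
Obs: 94

Answer: 2081-11-07


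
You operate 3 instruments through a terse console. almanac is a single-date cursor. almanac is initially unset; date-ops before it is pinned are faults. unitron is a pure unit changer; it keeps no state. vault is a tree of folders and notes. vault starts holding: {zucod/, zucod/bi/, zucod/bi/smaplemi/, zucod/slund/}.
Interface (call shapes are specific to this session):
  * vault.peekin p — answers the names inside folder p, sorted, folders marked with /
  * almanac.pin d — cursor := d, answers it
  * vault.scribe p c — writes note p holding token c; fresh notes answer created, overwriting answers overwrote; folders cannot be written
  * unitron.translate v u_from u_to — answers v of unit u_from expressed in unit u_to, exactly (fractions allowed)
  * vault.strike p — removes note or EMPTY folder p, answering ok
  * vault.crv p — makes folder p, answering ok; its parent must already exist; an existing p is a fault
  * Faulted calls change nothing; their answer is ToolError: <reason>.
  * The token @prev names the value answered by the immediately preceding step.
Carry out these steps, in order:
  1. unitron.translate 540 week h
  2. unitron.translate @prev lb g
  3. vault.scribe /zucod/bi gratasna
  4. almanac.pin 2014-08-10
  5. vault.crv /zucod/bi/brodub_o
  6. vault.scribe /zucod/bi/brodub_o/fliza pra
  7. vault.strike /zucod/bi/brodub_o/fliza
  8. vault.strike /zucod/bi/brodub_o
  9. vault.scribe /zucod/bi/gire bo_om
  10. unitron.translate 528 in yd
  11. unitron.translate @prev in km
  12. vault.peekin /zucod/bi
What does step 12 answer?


·→ translate(540, week, h)
·← 90720
·→ translate(@prev, lb, g)
·← 25718687379/625
·→ scribe(/zucod/bi, gratasna)
·← ToolError: is a directory
·→ pin(2014-08-10)
·← 2014-08-10
·→ crv(/zucod/bi/brodub_o)
·← ok
·→ scribe(/zucod/bi/brodub_o/fliza, pra)
·← created
·→ strike(/zucod/bi/brodub_o/fliza)
·← ok
·→ strike(/zucod/bi/brodub_o)
·← ok
·→ scribe(/zucod/bi/gire, bo_om)
·← created
·→ translate(528, in, yd)
·← 44/3
·→ translate(@prev, in, km)
·← 1397/3750000
·→ peekin(/zucod/bi)
·← [gire, smaplemi/]

Answer: [gire, smaplemi/]


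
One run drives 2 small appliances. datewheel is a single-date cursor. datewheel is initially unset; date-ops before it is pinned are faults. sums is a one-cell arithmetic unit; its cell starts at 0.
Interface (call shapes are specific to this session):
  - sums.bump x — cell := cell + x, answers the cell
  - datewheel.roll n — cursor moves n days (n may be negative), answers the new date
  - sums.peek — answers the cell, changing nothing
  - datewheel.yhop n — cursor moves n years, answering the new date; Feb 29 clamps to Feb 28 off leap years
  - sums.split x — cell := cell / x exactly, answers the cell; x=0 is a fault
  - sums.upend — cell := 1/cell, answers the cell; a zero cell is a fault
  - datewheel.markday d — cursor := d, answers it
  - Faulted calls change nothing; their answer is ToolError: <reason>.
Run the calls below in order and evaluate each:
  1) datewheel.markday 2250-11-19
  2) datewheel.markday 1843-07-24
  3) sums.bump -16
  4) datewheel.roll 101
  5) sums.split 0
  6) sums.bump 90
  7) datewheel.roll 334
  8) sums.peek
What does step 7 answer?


-- 1. datewheel.markday(d: 2250-11-19) -> 2250-11-19
-- 2. datewheel.markday(d: 1843-07-24) -> 1843-07-24
-- 3. sums.bump(x: -16) -> -16
-- 4. datewheel.roll(n: 101) -> 1843-11-02
-- 5. sums.split(x: 0) -> ToolError: division by zero
-- 6. sums.bump(x: 90) -> 74
-- 7. datewheel.roll(n: 334) -> 1844-10-01
-- 8. sums.peek() -> 74

Answer: 1844-10-01


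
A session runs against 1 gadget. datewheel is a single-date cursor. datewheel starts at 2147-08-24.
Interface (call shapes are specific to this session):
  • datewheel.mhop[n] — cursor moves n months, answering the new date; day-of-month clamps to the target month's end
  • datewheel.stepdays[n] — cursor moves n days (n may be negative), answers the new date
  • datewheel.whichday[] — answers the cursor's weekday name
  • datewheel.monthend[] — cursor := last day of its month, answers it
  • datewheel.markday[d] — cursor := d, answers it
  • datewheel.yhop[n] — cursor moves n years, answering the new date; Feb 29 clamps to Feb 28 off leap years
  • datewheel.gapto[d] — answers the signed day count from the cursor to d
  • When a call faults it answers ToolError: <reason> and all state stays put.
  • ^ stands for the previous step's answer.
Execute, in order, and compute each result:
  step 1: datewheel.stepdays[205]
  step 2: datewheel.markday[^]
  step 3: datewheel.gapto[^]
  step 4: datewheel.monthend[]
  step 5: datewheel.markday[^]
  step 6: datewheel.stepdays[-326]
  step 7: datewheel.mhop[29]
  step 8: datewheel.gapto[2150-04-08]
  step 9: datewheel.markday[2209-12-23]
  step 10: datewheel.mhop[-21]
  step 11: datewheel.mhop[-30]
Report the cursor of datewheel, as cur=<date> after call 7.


# 1. datewheel.stepdays(n→205) == 2148-03-16
# 2. datewheel.markday(d→^) == 2148-03-16
# 3. datewheel.gapto(d→^) == 0
# 4. datewheel.monthend() == 2148-03-31
# 5. datewheel.markday(d→^) == 2148-03-31
# 6. datewheel.stepdays(n→-326) == 2147-05-10
# 7. datewheel.mhop(n→29) == 2149-10-10
# 8. datewheel.gapto(d→2150-04-08) == 180
# 9. datewheel.markday(d→2209-12-23) == 2209-12-23
# 10. datewheel.mhop(n→-21) == 2208-03-23
# 11. datewheel.mhop(n→-30) == 2205-09-23

Answer: cur=2149-10-10


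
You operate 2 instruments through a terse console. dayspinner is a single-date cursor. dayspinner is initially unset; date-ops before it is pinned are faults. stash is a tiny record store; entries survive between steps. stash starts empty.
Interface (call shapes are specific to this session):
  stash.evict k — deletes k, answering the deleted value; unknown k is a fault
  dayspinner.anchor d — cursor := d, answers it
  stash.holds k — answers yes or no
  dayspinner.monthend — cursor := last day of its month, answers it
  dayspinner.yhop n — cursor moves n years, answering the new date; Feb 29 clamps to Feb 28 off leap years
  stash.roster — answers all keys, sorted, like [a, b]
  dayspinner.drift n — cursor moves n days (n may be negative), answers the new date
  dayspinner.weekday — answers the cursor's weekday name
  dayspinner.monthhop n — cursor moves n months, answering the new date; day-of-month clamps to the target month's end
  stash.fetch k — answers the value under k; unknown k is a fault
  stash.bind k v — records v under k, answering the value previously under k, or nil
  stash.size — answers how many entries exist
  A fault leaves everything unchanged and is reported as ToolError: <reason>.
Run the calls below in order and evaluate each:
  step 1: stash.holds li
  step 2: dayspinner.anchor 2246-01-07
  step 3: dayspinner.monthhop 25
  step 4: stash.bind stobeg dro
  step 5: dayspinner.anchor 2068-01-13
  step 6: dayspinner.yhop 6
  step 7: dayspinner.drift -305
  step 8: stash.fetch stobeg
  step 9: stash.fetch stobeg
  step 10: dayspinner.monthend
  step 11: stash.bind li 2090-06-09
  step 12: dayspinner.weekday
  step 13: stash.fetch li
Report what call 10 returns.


Answer: 2073-03-31

Derivation:
>>> holds k→li
:: no
>>> anchor d→2246-01-07
:: 2246-01-07
>>> monthhop n→25
:: 2248-02-07
>>> bind k→stobeg v→dro
:: nil
>>> anchor d→2068-01-13
:: 2068-01-13
>>> yhop n→6
:: 2074-01-13
>>> drift n→-305
:: 2073-03-14
>>> fetch k→stobeg
:: dro
>>> fetch k→stobeg
:: dro
>>> monthend
:: 2073-03-31
>>> bind k→li v→2090-06-09
:: nil
>>> weekday
:: Friday
>>> fetch k→li
:: 2090-06-09


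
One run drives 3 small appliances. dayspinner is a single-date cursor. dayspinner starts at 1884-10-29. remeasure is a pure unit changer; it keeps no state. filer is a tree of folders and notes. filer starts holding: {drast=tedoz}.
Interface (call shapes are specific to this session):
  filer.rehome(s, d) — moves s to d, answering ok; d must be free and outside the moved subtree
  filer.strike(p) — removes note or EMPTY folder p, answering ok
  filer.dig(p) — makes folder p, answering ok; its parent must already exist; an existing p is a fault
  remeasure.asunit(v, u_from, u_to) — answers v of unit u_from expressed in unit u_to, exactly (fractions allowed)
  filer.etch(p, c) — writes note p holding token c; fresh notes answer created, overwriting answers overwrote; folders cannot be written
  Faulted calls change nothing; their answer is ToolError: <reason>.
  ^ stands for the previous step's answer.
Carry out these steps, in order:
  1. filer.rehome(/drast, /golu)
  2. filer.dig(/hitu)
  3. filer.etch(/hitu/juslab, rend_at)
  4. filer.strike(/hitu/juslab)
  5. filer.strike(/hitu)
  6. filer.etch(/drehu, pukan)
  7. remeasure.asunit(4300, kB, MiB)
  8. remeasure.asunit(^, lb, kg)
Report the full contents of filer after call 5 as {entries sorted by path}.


Answer: {golu=tedoz}

Derivation:
·→ filer.rehome(s='/drast', d='/golu')
·← ok
·→ filer.dig(p='/hitu')
·← ok
·→ filer.etch(p='/hitu/juslab', c='rend_at')
·← created
·→ filer.strike(p='/hitu/juslab')
·← ok
·→ filer.strike(p='/hitu')
·← ok
·→ filer.etch(p='/drehu', c='pukan')
·← created
·→ remeasure.asunit(v='4300', u_from='kB', u_to='MiB')
·← 134375/32768
·→ remeasure.asunit(v='^', u_from='lb', u_to='kg')
·← 1950447191/1048576000


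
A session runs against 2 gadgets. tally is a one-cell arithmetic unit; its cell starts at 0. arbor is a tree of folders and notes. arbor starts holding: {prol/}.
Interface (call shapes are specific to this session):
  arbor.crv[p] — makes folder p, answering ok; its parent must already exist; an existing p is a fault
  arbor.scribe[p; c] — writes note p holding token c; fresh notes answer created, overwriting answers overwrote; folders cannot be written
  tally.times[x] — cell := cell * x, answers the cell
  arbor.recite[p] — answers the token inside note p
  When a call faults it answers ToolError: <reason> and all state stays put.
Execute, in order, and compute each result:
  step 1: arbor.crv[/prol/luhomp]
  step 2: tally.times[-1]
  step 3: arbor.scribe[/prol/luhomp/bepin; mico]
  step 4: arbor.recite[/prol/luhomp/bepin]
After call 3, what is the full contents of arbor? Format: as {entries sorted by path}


·→ arbor.crv(p=/prol/luhomp)
·← ok
·→ tally.times(x=-1)
·← 0
·→ arbor.scribe(p=/prol/luhomp/bepin, c=mico)
·← created
·→ arbor.recite(p=/prol/luhomp/bepin)
·← mico

Answer: {prol/, prol/luhomp/, prol/luhomp/bepin=mico}


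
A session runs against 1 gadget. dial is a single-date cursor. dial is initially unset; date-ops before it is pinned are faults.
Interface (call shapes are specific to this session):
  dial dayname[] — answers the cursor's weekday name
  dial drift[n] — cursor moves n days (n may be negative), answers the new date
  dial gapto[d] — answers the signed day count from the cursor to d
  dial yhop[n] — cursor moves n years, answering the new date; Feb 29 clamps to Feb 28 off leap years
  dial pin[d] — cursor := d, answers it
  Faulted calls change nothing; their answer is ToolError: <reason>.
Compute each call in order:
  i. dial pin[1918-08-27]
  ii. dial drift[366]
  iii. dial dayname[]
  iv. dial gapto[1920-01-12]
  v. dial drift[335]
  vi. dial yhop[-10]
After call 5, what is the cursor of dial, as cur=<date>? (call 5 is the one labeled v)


-- dial pin(d='1918-08-27') : 1918-08-27
-- dial drift(n='366') : 1919-08-28
-- dial dayname() : Thursday
-- dial gapto(d='1920-01-12') : 137
-- dial drift(n='335') : 1920-07-28
-- dial yhop(n='-10') : 1910-07-28

Answer: cur=1920-07-28


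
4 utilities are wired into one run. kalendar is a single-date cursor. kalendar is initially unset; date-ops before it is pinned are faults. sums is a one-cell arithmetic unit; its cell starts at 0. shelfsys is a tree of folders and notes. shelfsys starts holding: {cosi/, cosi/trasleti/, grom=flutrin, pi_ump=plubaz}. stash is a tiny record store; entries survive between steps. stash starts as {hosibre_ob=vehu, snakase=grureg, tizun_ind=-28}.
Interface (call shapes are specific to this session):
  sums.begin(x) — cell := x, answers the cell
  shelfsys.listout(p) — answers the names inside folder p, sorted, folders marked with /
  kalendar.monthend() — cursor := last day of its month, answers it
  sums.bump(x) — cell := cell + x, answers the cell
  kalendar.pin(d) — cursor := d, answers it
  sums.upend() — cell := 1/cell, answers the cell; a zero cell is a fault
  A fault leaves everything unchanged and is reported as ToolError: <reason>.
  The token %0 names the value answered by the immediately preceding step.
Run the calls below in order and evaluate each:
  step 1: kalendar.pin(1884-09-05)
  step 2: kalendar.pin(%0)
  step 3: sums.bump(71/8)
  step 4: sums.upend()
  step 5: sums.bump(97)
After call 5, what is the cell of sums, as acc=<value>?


! 1. kalendar.pin(d=1884-09-05) => 1884-09-05
! 2. kalendar.pin(d=%0) => 1884-09-05
! 3. sums.bump(x=71/8) => 71/8
! 4. sums.upend() => 8/71
! 5. sums.bump(x=97) => 6895/71

Answer: acc=6895/71


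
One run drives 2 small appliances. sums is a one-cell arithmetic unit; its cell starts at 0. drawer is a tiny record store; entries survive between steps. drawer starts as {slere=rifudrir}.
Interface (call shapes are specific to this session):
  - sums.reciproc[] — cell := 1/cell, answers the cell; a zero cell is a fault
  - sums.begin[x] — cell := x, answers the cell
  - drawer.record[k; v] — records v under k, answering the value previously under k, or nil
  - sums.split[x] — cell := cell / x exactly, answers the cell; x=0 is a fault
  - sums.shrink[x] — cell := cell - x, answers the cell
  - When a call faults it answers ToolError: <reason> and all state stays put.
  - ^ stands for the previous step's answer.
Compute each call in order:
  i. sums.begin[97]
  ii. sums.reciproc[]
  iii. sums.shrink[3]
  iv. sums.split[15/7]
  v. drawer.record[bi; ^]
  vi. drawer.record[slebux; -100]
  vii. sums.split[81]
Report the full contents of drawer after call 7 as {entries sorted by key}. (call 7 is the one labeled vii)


Answer: {bi=-406/291, slebux=-100, slere=rifudrir}

Derivation:
·→ sums.begin(x='97')
·← 97
·→ sums.reciproc()
·← 1/97
·→ sums.shrink(x='3')
·← -290/97
·→ sums.split(x='15/7')
·← -406/291
·→ drawer.record(k='bi', v='^')
·← nil
·→ drawer.record(k='slebux', v='-100')
·← nil
·→ sums.split(x='81')
·← -406/23571


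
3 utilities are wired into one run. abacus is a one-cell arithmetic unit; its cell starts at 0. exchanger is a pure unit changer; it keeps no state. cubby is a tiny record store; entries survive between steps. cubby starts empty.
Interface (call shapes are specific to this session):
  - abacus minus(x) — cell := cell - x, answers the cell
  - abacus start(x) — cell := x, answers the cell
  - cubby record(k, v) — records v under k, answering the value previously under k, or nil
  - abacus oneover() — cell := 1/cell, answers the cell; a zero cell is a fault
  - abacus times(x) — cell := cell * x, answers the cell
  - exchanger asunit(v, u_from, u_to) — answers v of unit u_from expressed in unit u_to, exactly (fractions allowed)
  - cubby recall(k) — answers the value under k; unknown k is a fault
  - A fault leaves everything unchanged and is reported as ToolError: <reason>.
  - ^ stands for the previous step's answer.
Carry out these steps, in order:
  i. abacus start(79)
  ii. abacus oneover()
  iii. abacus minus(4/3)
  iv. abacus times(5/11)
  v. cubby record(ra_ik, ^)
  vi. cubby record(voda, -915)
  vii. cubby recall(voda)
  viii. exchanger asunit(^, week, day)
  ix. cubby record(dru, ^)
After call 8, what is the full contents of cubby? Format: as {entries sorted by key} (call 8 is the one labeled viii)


CALL abacus start[x→79]
RET  79
CALL abacus oneover[]
RET  1/79
CALL abacus minus[x→4/3]
RET  -313/237
CALL abacus times[x→5/11]
RET  -1565/2607
CALL cubby record[k→ra_ik; v→^]
RET  nil
CALL cubby record[k→voda; v→-915]
RET  nil
CALL cubby recall[k→voda]
RET  -915
CALL exchanger asunit[v→^; u_from→week; u_to→day]
RET  -6405
CALL cubby record[k→dru; v→^]
RET  nil

Answer: {ra_ik=-1565/2607, voda=-915}


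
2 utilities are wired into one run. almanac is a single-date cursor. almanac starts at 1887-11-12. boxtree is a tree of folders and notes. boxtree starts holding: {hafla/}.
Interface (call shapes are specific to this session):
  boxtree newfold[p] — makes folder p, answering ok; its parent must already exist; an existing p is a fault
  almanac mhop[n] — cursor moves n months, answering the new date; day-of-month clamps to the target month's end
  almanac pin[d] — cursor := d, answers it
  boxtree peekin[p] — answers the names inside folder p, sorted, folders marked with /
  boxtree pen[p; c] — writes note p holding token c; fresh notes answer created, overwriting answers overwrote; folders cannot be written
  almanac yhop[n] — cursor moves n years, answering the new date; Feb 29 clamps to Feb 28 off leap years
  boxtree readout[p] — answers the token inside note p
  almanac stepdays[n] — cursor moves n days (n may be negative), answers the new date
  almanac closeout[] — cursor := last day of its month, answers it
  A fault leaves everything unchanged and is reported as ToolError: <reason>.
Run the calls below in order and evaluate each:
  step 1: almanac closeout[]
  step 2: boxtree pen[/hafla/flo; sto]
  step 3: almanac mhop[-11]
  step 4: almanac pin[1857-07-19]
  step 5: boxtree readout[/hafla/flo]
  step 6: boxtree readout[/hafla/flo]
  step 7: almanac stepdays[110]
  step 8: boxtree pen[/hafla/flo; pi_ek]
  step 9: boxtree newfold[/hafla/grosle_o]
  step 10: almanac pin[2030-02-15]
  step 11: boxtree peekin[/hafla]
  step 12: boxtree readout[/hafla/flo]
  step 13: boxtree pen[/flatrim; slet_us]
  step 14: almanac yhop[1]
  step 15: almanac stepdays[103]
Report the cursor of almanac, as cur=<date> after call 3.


I use almanac closeout(), — result: 1887-11-30.
I invoke boxtree pen(p: /hafla/flo, c: sto), — result: created.
I use almanac mhop(n: -11), → 1886-12-30.
I use almanac pin(d: 1857-07-19), and get 1857-07-19.
I invoke boxtree readout(p: /hafla/flo), giving sto.
Calling boxtree readout(p: /hafla/flo), yielding sto.
Invoking almanac stepdays(n: 110), giving 1857-11-06.
Using boxtree pen(p: /hafla/flo, c: pi_ek), and get overwrote.
Next I call boxtree newfold(p: /hafla/grosle_o), giving ok.
I run almanac pin(d: 2030-02-15), yielding 2030-02-15.
Next I call boxtree peekin(p: /hafla), giving [flo, grosle_o/].
I try boxtree readout(p: /hafla/flo), and observe pi_ek.
Now I run boxtree pen(p: /flatrim, c: slet_us), and see created.
Invoking almanac yhop(n: 1), which returns 2031-02-15.
Then almanac stepdays(n: 103), and get 2031-05-29.

Answer: cur=1886-12-30
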